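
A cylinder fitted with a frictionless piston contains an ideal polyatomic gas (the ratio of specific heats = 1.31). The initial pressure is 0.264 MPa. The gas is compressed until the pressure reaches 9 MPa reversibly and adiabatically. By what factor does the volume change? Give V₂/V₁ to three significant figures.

From PV^γ = const, V₂/V₁ = (P₁/P₂)^(1/γ).
V₂/V₁ = (0.264/9)^(0.763) = 0.06762.

V₂/V₁ ≈ 0.0676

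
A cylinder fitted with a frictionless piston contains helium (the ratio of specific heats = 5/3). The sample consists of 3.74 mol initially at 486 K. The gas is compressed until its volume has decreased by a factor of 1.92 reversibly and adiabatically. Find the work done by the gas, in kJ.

W ≈ -12.3 kJ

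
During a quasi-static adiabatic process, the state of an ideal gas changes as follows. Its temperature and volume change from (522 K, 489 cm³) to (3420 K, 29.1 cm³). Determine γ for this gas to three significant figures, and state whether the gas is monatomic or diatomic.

TV^(γ−1) = const ⇒ γ − 1 = ln(T₂/T₁) / ln(V₁/V₂).
γ = 1 + ln(3420/522) / ln(489/29.1) = 1.666.
γ ≈ 1.67 is close to 5/3, so the gas is monatomic.

γ ≈ 1.67; monatomic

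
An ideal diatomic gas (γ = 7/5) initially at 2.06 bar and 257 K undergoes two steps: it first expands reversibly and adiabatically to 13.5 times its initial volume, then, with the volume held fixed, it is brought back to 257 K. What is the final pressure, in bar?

Adiabatic step (PV^γ = const): P₂ = 2.06×(1/13.5)^(7/5) = 0.05388 bar; T₂ = 257×(1/13.5)^(2/5) = 90.74 K.
Isochoric: P₃ = P₂(T₃/T₂) = 0.05388 × (257/90.74) = 0.1526 bar.

P₃ ≈ 0.153 bar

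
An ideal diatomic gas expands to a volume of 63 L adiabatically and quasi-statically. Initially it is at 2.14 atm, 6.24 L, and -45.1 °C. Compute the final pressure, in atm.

Since PV^γ is constant along a reversible adiabat, P₂ = P₁ (V₁/V₂)^γ.
γ = 7/5 for a diatomic ideal gas.
P₂ = 2.14 × (6.24/63)^(7/5) = 0.08406 atm.

P₂ ≈ 0.0841 atm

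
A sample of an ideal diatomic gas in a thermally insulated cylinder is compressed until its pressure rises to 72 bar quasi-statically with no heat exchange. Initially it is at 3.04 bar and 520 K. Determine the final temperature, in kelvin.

Along an adiabat T P^((1−γ)/γ) is constant, so T₂ = T₁ (P₂/P₁)^((γ−1)/γ).
For a diatomic ideal gas γ = 7/5, so (γ−1)/γ = 2/7.
T₂ = 520 × (72/3.04)^(2/7) = 1284 K.

T₂ ≈ 1280 K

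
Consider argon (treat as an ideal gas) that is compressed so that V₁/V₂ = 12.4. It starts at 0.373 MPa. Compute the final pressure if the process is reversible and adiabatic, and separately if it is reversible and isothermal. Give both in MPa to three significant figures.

For a monatomic ideal gas γ = 5/3.
Isothermal: P₂ = P₁(V₁/V₂) = 0.373×12.4 = 4.625 MPa.
Adiabatic: P₂ = P₁(V₁/V₂)^γ = 0.373×12.4^(5/3) = 24.78 MPa.

adiabatic: 24.8 MPa; isothermal: 4.63 MPa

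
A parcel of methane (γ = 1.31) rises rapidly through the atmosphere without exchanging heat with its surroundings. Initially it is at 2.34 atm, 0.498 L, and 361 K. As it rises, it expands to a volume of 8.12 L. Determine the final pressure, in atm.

P₂ ≈ 0.0604 atm

Since PV^γ is constant along a reversible adiabat, P₂ = P₁ (V₁/V₂)^γ.
P₂ = 2.34 × (0.498/8.12)^(1.31) = 0.0604 atm.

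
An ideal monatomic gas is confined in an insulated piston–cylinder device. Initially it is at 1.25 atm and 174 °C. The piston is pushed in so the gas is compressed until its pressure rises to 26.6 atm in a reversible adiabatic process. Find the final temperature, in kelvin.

T₂ ≈ 1520 K

Along an adiabat T P^((1−γ)/γ) is constant, so T₂ = T₁ (P₂/P₁)^((γ−1)/γ).
For a monatomic ideal gas γ = 5/3, so (γ−1)/γ = 2/5.
T₁ = 174 °C = 447.1 K.
T₂ = 447.1 × (26.6/1.25)^(2/5) = 1519 K.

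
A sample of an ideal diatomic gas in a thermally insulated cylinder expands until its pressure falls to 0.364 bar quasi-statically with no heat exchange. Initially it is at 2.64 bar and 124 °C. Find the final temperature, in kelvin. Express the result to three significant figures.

Adiabatic: T₂/T₁ = (P₂/P₁)^((γ−1)/γ).
For a diatomic ideal gas γ = 7/5, so (γ−1)/γ = 2/7.
T₁ = 124 °C = 397.1 K.
T₂ = 397.1 × (0.364/2.64)^(2/7) = 225.5 K.

T₂ ≈ 225 K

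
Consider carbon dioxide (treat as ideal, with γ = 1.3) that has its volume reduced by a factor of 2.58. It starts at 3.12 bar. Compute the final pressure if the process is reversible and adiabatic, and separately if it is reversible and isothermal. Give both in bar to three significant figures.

Isothermal: P₂ = P₁(V₁/V₂) = 3.12×2.58 = 8.05 bar.
Adiabatic: P₂ = P₁(V₁/V₂)^γ = 3.12×2.58^(1.3) = 10.7 bar.

adiabatic: 10.7 bar; isothermal: 8.05 bar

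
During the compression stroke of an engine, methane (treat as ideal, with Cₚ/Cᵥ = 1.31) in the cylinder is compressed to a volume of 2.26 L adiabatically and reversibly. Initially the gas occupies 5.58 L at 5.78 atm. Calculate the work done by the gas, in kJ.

P₂ = P₁(V₁/V₂)^γ = 5.78×(5.58/2.26)^(1.31) = 18.89 atm.
For a reversible adiabat, W_by_gas = (P₁V₁ − P₂V₂)/(γ−1).
W_by = (585700×0.00558 − 1.914×10^6×0.00226) / (0.31) = -3409 J.

W ≈ -3.41 kJ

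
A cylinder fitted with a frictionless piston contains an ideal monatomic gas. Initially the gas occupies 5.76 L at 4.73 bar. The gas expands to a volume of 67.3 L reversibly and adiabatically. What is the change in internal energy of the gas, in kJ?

ΔU ≈ -3.29 kJ

γ = 5/3 for a monatomic ideal gas.
P₂ = P₁(V₁/V₂)^γ = 4.73×(5.76/67.3)^(5/3) = 0.07862 bar.
For a reversible adiabat, W_by_gas = (P₁V₁ − P₂V₂)/(γ−1).
W_by = (473000×0.00576 − 7862×0.0673) / (2/3) = 3293 J.
Q = 0 ⇒ ΔU = −W_by = -3293 J.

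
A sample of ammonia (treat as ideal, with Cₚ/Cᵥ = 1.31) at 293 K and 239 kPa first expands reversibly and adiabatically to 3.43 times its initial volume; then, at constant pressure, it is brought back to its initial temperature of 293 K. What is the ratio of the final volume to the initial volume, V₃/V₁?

V₃/V₁ ≈ 5.03

Adiabatic step: V₂/V₁ = 3.43; T₂ = T₁·(1/3.43)^(0.31) = 200 K.
Isobaric step: V₃/V₂ = T₃/T₂ = 293/200.
V₃/V₁ = (V₂/V₁)(V₃/V₂) = 3.43 × (293/200) = 5.026.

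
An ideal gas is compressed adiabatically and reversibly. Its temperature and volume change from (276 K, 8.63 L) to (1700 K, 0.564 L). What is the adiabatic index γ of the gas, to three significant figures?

TV^(γ−1) = const ⇒ γ − 1 = ln(T₂/T₁) / ln(V₁/V₂).
γ = 1 + ln(1700/276) / ln(8.63/0.564) = 1.666.

γ ≈ 1.67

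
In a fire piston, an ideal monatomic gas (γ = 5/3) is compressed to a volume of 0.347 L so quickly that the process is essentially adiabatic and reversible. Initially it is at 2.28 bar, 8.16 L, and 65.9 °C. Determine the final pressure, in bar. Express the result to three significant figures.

P₂ ≈ 440 bar

Since PV^γ is constant along a reversible adiabat, P₂ = P₁ (V₁/V₂)^γ.
P₂ = 2.28 × (8.16/0.347)^(5/3) = 440.1 bar.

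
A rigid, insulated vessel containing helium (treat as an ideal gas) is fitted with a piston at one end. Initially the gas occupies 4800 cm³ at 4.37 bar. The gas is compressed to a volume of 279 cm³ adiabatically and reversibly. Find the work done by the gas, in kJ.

W ≈ -17.8 kJ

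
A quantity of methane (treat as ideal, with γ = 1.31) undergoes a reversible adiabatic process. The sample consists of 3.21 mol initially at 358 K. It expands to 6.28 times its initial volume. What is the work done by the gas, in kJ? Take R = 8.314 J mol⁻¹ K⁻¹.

W ≈ 13.4 kJ

For a reversible adiabat TV^(γ−1) is constant, so T₂ = T₁ (V₁/V₂)^(γ−1).
T₂ = 358 × (1/6.28)^(0.31) = 202.5 K.
Q = 0, so ΔU = W_on_gas = nCᵥΔT with Cᵥ = R/(γ−1) = 26.82 J/(mol·K).
ΔU = 3.21 × 26.82 × (202.5 − 358) = -13380 J.
Work done by the gas = −ΔU = 13380 J.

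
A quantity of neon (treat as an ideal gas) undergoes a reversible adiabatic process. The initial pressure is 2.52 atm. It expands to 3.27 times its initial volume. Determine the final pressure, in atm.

Since PV^γ is constant along a reversible adiabat, P₂ = P₁ (V₁/V₂)^γ.
For a monatomic ideal gas γ = 5/3.
P₂ = 2.52 × (1/3.27)^(5/3) = 0.3498 atm.

P₂ ≈ 0.350 atm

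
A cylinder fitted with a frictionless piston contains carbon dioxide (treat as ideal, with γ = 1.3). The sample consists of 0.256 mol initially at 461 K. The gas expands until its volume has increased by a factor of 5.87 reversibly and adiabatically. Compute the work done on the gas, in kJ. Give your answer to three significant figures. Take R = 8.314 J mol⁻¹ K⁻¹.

For a reversible adiabat TV^(γ−1) is constant, so T₂ = T₁ (V₁/V₂)^(γ−1).
T₂ = 461 × (1/5.87)^(0.3) = 271.1 K.
Q = 0, so ΔU = W_on_gas = nCᵥΔT with Cᵥ = R/(γ−1) = 27.71 J/(mol·K).
ΔU = 0.256 × 27.71 × (271.1 − 461) = -1347 J.

W ≈ -1.35 kJ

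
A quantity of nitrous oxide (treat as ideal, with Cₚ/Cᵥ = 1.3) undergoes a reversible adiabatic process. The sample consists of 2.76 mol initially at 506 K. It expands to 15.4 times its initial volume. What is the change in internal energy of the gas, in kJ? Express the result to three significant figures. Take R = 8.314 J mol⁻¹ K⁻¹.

ΔU ≈ -21.7 kJ

Adiabatic: T₁V₁^(γ−1) = T₂V₂^(γ−1) ⇒ T₂ = T₁ (V₁/V₂)^(γ−1).
T₂ = 506 × (1/15.4)^(0.3) = 222.8 K.
Q = 0, so ΔU = W_on_gas = nCᵥΔT with Cᵥ = R/(γ−1) = 27.71 J/(mol·K).
ΔU = 2.76 × 27.71 × (222.8 − 506) = -21660 J.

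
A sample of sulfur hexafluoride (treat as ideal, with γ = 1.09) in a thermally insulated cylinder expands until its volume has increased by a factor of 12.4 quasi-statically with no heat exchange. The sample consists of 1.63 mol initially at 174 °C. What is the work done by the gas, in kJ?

Adiabatic: T₁V₁^(γ−1) = T₂V₂^(γ−1) ⇒ T₂ = T₁ (V₁/V₂)^(γ−1).
T₁ = 174 °C = 447.1 K.
T₂ = 447.1 × (1/12.4)^(0.09) = 356.5 K.
Q = 0, so ΔU = W_on_gas = nCᵥΔT with Cᵥ = R/(γ−1) = 92.38 J/(mol·K).
ΔU = 1.63 × 92.38 × (356.5 − 447.1) = -13650 J.
Work done by the gas = −ΔU = 13650 J.

W ≈ 13.7 kJ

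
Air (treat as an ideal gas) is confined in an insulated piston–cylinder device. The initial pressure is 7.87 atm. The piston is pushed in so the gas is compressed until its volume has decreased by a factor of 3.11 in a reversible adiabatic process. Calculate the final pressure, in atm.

P₂ ≈ 38.5 atm

Since PV^γ is constant along a reversible adiabat, P₂ = P₁ (V₁/V₂)^γ.
For a diatomic ideal gas γ = 7/5.
P₂ = 7.87 × 3.11^(7/5) = 38.53 atm.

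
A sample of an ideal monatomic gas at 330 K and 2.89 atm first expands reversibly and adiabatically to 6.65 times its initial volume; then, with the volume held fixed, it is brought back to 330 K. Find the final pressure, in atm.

For a monatomic ideal gas γ = 5/3.
Adiabatic step (PV^γ = const): P₂ = 2.89×(1/6.65)^(5/3) = 0.1229 atm; T₂ = 330×(1/6.65)^(2/3) = 93.32 K.
Isochoric: P₃ = P₂(T₃/T₂) = 0.1229 × (330/93.32) = 0.4346 atm.

P₃ ≈ 0.435 atm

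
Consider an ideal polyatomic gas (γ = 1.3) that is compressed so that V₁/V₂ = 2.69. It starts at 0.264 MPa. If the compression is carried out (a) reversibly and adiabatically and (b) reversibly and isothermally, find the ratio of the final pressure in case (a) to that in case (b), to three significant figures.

P_adiabatic / P_isothermal ≈ 1.35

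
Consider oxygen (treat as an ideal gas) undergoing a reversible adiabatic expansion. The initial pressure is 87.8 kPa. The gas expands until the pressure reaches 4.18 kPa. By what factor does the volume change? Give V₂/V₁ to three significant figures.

V₂/V₁ ≈ 8.80

From PV^γ = const, V₂/V₁ = (P₁/P₂)^(1/γ).
For a diatomic ideal gas γ = 7/5.
V₂/V₁ = (87.8/4.18)^(5/7) = 8.801.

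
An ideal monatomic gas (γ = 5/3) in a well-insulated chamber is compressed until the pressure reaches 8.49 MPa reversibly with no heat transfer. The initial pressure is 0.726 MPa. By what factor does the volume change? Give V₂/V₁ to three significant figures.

V₂/V₁ ≈ 0.229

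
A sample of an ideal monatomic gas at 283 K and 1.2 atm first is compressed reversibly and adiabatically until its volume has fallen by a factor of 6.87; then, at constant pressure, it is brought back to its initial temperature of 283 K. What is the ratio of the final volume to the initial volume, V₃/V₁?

V₃/V₁ ≈ 0.0403

For a monatomic ideal gas γ = 5/3.
Adiabatic step: V₂/V₁ = 0.1456; T₂ = T₁·6.87^(2/3) = 1023 K.
Isobaric step: V₃/V₂ = T₃/T₂ = 283/1023.
V₃/V₁ = (V₂/V₁)(V₃/V₂) = 0.1456 × (283/1023) = 0.04028.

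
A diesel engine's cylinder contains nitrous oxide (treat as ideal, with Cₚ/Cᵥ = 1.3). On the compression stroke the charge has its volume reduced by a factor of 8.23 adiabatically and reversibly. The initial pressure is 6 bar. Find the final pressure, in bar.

Adiabatic: P₁V₁^γ = P₂V₂^γ ⇒ P₂ = P₁ (V₁/V₂)^γ.
P₂ = 6 × 8.23^(1.3) = 92.93 bar.

P₂ ≈ 92.9 bar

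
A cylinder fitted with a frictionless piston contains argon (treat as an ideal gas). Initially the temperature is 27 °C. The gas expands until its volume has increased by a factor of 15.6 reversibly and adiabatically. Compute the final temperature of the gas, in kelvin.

For a reversible adiabat TV^(γ−1) is constant, so T₂ = T₁ (V₁/V₂)^(γ−1).
For a monatomic ideal gas γ = 5/3, so γ−1 = 2/3.
T₁ = 27 °C = 300.1 K.
T₂ = 300.1 × (1/15.6)^(2/3) = 48.08 K.

T₂ ≈ 48.1 K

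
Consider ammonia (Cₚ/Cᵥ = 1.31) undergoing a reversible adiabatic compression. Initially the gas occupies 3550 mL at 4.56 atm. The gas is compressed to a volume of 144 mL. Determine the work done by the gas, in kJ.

W ≈ -9.00 kJ

P₂ = P₁(V₁/V₂)^γ = 4.56×(3550/144)^(1.31) = 303.6 atm.
For a reversible adiabat, W_by_gas = (P₁V₁ − P₂V₂)/(γ−1).
W_by = (462000×0.00355 − 3.076×10^7×0.000144) / (0.31) = -8999 J.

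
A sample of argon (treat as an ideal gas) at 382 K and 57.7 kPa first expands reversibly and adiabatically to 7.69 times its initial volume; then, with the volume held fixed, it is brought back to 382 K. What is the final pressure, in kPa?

P₃ ≈ 7.50 kPa

For a monatomic ideal gas γ = 5/3.
Adiabatic step (PV^γ = const): P₂ = 57.7×(1/7.69)^(5/3) = 1.926 kPa; T₂ = 382×(1/7.69)^(2/3) = 98.05 K.
Isochoric: P₃ = P₂(T₃/T₂) = 1.926 × (382/98.05) = 7.503 kPa.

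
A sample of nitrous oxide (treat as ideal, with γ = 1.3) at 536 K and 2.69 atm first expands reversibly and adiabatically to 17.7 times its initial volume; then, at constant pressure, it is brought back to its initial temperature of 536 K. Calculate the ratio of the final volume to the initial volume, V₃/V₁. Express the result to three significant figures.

Adiabatic step: V₂/V₁ = 17.7; T₂ = T₁·(1/17.7)^(0.3) = 226.3 K.
Isobaric step: V₃/V₂ = T₃/T₂ = 536/226.3.
V₃/V₁ = (V₂/V₁)(V₃/V₂) = 17.7 × (536/226.3) = 41.91.

V₃/V₁ ≈ 41.9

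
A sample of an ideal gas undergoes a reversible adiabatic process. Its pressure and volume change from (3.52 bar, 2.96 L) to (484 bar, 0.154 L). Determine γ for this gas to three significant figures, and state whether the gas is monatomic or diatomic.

γ ≈ 1.67; monatomic

PV^γ = const ⇒ γ = ln(P₂/P₁) / ln(V₁/V₂).
γ = ln(484/3.52) / ln(2.96/0.154) = 1.666.
γ ≈ 1.67 is close to 5/3, so the gas is monatomic.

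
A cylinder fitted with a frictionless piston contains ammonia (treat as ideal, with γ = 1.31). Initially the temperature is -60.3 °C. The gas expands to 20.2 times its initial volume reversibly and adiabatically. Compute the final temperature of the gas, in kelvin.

For a reversible adiabat TV^(γ−1) is constant, so T₂ = T₁ (V₁/V₂)^(γ−1).
T₁ = -60.3 °C = 212.8 K.
T₂ = 212.8 × (1/20.2)^(0.31) = 83.83 K.

T₂ ≈ 83.8 K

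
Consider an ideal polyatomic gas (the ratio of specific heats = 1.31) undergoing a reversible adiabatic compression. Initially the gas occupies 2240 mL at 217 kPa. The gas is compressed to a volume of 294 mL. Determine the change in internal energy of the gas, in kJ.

ΔU ≈ 1.37 kJ

P₂ = P₁(V₁/V₂)^γ = 217×(2240/294)^(1.31) = 3103 kPa.
For a reversible adiabat, W_by_gas = (P₁V₁ − P₂V₂)/(γ−1).
W_by = (217000×0.00224 − 3.103×10^6×0.000294) / (0.31) = -1375 J.
Q = 0 ⇒ ΔU = −W_by = 1375 J.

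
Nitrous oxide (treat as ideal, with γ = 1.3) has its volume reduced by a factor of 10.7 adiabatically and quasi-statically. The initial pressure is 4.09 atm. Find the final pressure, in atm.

Adiabatic: P₁V₁^γ = P₂V₂^γ ⇒ P₂ = P₁ (V₁/V₂)^γ.
P₂ = 4.09 × 10.7^(1.3) = 89.11 atm.

P₂ ≈ 89.1 atm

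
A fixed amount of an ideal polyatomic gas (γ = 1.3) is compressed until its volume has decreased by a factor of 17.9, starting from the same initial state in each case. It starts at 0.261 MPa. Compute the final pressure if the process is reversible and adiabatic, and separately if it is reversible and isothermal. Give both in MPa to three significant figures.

adiabatic: 11.1 MPa; isothermal: 4.67 MPa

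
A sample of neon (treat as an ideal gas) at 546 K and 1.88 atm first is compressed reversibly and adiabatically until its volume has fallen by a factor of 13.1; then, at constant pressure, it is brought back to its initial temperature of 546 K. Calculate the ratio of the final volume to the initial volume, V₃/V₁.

V₃/V₁ ≈ 0.0137

For a monatomic ideal gas γ = 5/3.
Adiabatic step: V₂/V₁ = 0.07634; T₂ = T₁·13.1^(2/3) = 3034 K.
Isobaric step: V₃/V₂ = T₃/T₂ = 546/3034.
V₃/V₁ = (V₂/V₁)(V₃/V₂) = 0.07634 × (546/3034) = 0.01374.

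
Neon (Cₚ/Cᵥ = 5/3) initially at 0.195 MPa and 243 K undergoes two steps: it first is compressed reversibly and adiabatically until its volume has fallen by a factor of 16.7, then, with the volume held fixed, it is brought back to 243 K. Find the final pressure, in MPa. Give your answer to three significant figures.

Adiabatic step (PV^γ = const): P₂ = 0.195×16.7^(5/3) = 21.28 MPa; T₂ = 243×16.7^(2/3) = 1588 K.
Isochoric: P₃ = P₂(T₃/T₂) = 21.28 × (243/1588) = 3.257 MPa.

P₃ ≈ 3.26 MPa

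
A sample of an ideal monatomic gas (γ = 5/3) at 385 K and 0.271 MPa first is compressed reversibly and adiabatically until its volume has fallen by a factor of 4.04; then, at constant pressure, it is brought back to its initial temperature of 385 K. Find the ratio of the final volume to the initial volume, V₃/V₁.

Adiabatic step: V₂/V₁ = 0.2475; T₂ = T₁·4.04^(2/3) = 976.6 K.
Isobaric step: V₃/V₂ = T₃/T₂ = 385/976.6.
V₃/V₁ = (V₂/V₁)(V₃/V₂) = 0.2475 × (385/976.6) = 0.09758.

V₃/V₁ ≈ 0.0976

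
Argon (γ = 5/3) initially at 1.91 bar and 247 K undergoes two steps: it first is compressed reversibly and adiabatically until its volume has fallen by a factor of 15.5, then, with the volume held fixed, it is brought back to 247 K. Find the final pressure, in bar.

Adiabatic step (PV^γ = const): P₂ = 1.91×15.5^(5/3) = 184 bar; T₂ = 247×15.5^(2/3) = 1536 K.
Isochoric: P₃ = P₂(T₃/T₂) = 184 × (247/1536) = 29.6 bar.

P₃ ≈ 29.6 bar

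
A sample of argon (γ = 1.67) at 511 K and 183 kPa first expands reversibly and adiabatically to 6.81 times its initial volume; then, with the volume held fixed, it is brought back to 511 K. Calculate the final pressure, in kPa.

P₃ ≈ 26.9 kPa

Adiabatic step (PV^γ = const): P₂ = 183×(1/6.81)^(1.67) = 7.432 kPa; T₂ = 511×(1/6.81)^(0.67) = 141.3 K.
Isochoric: P₃ = P₂(T₃/T₂) = 7.432 × (511/141.3) = 26.87 kPa.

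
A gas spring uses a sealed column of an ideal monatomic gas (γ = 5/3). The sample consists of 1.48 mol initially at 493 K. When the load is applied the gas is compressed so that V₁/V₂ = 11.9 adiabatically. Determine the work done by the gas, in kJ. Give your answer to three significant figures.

Adiabatic: T₁V₁^(γ−1) = T₂V₂^(γ−1) ⇒ T₂ = T₁ (V₁/V₂)^(γ−1).
T₂ = 493 × 11.9^(2/3) = 2570 K.
Q = 0, so ΔU = W_on_gas = nCᵥΔT with Cᵥ = R/(γ−1) = 12.47 J/(mol·K).
ΔU = 1.48 × 12.47 × (2570 − 493) = 38330 J.
Work done by the gas = −ΔU = -38330 J.

W ≈ -38.3 kJ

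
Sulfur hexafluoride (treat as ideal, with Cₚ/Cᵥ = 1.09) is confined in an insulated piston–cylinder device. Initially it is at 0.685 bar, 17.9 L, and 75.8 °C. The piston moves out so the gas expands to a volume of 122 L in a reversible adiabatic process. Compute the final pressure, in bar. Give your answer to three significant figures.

P₂ ≈ 0.0846 bar

Adiabatic: P₁V₁^γ = P₂V₂^γ ⇒ P₂ = P₁ (V₁/V₂)^γ.
P₂ = 0.685 × (17.9/122)^(1.09) = 0.08456 bar.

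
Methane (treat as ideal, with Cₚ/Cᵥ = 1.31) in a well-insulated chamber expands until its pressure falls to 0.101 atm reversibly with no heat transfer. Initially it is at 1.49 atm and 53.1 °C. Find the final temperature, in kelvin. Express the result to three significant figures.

Adiabatic: T₂/T₁ = (P₂/P₁)^((γ−1)/γ).
T₁ = 53.1 °C = 326.2 K.
T₂ = 326.2 × (0.101/1.49)^(0.237) = 172.6 K.

T₂ ≈ 173 K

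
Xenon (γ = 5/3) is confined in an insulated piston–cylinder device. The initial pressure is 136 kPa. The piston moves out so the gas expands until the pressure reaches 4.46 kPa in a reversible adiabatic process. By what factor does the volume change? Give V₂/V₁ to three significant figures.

V₂/V₁ ≈ 7.77

From PV^γ = const, V₂/V₁ = (P₁/P₂)^(1/γ).
V₂/V₁ = (136/4.46)^(3/5) = 7.772.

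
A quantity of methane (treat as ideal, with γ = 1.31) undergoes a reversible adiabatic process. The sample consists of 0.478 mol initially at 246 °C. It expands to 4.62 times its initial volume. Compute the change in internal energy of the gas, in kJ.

Adiabatic: T₁V₁^(γ−1) = T₂V₂^(γ−1) ⇒ T₂ = T₁ (V₁/V₂)^(γ−1).
T₁ = 246 °C = 519.1 K.
T₂ = 519.1 × (1/4.62)^(0.31) = 323 K.
Q = 0, so ΔU = W_on_gas = nCᵥΔT with Cᵥ = R/(γ−1) = 26.82 J/(mol·K).
ΔU = 0.478 × 26.82 × (323 − 519.1) = -2514 J.

ΔU ≈ -2.51 kJ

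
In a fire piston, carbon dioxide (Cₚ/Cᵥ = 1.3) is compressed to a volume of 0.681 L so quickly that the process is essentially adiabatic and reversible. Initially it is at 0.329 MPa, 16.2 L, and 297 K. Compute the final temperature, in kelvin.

T₂ ≈ 769 K

For a reversible adiabat TV^(γ−1) is constant, so T₂ = T₁ (V₁/V₂)^(γ−1).
T₂ = 297 × (16.2/0.681)^(0.3) = 768.5 K.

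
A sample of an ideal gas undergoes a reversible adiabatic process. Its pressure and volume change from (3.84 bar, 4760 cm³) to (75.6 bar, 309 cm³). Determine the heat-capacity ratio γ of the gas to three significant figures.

PV^γ = const ⇒ γ = ln(P₂/P₁) / ln(V₁/V₂).
γ = ln(75.6/3.84) / ln(4760/309) = 1.09.

γ ≈ 1.09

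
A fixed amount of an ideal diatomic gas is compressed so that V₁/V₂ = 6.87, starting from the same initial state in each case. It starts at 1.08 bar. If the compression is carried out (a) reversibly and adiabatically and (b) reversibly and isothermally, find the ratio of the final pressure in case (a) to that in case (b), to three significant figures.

P_adiabatic / P_isothermal ≈ 2.16

For a diatomic ideal gas γ = 7/5.
Isothermal: P_b = P₁(V₁/V₂) = 1.08×6.87.
Adiabatic: P_a = P₁(V₁/V₂)^γ = 1.08×6.87^(7/5).
P_a/P_b = (V₁/V₂)^(γ−1) = 6.87^(2/5) = 2.162.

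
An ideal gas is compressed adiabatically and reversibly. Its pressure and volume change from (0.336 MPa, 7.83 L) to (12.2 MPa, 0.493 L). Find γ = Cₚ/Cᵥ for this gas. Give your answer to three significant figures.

PV^γ = const ⇒ γ = ln(P₂/P₁) / ln(V₁/V₂).
γ = ln(12.2/0.336) / ln(7.83/0.493) = 1.299.

γ ≈ 1.30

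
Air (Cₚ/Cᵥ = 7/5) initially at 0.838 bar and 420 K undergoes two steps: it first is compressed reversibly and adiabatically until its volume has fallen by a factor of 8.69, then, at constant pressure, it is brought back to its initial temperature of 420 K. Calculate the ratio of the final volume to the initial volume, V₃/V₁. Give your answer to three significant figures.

V₃/V₁ ≈ 0.0485

Adiabatic step: V₂/V₁ = 0.1151; T₂ = T₁·8.69^(2/5) = 997.4 K.
Isobaric step: V₃/V₂ = T₃/T₂ = 420/997.4.
V₃/V₁ = (V₂/V₁)(V₃/V₂) = 0.1151 × (420/997.4) = 0.04846.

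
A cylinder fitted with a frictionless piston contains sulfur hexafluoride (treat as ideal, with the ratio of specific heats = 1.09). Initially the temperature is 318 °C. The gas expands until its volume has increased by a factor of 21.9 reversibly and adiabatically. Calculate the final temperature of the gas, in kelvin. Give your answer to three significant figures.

T₂ ≈ 448 K

For a reversible adiabat TV^(γ−1) is constant, so T₂ = T₁ (V₁/V₂)^(γ−1).
T₁ = 318 °C = 591.1 K.
T₂ = 591.1 × (1/21.9)^(0.09) = 447.8 K.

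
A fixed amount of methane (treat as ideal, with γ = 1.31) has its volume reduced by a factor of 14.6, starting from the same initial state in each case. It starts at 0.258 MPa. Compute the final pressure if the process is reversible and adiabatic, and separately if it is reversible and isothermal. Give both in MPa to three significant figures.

adiabatic: 8.65 MPa; isothermal: 3.77 MPa

Isothermal: P₂ = P₁(V₁/V₂) = 0.258×14.6 = 3.767 MPa.
Adiabatic: P₂ = P₁(V₁/V₂)^γ = 0.258×14.6^(1.31) = 8.648 MPa.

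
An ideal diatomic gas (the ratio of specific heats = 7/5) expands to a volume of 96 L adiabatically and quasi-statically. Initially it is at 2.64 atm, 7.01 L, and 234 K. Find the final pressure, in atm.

Since PV^γ is constant along a reversible adiabat, P₂ = P₁ (V₁/V₂)^γ.
P₂ = 2.64 × (7.01/96)^(7/5) = 0.06768 atm.

P₂ ≈ 0.0677 atm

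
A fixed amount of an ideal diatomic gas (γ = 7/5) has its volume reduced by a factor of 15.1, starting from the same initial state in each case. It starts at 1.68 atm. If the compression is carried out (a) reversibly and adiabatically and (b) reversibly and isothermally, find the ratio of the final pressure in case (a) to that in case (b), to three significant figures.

P_adiabatic / P_isothermal ≈ 2.96

Isothermal: P_b = P₁(V₁/V₂) = 1.68×15.1.
Adiabatic: P_a = P₁(V₁/V₂)^γ = 1.68×15.1^(7/5).
P_a/P_b = (V₁/V₂)^(γ−1) = 15.1^(2/5) = 2.962.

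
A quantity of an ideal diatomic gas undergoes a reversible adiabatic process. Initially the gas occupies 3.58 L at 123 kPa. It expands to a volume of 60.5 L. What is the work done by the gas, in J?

γ = 7/5 for a diatomic ideal gas.
P₂ = P₁(V₁/V₂)^γ = 123×(3.58/60.5)^(7/5) = 2.349 kPa.
For a reversible adiabat, W_by_gas = (P₁V₁ − P₂V₂)/(γ−1).
W_by = (123000×0.00358 − 2349×0.0605) / (2/5) = 745.6 J.

W ≈ 746 J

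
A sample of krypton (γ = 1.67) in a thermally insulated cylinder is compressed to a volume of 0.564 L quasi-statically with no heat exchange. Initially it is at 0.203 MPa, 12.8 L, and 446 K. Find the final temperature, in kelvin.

For a reversible adiabat TV^(γ−1) is constant, so T₂ = T₁ (V₁/V₂)^(γ−1).
T₂ = 446 × (12.8/0.564)^(0.67) = 3613 K.

T₂ ≈ 3610 K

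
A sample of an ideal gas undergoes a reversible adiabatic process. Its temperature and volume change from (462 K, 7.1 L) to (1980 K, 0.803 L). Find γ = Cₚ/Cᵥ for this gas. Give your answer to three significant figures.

γ ≈ 1.67

TV^(γ−1) = const ⇒ γ − 1 = ln(T₂/T₁) / ln(V₁/V₂).
γ = 1 + ln(1980/462) / ln(7.1/0.803) = 1.668.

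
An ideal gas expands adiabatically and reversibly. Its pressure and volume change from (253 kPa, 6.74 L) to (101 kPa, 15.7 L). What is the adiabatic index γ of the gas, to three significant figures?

PV^γ = const ⇒ γ = ln(P₂/P₁) / ln(V₁/V₂).
γ = ln(101/253) / ln(6.74/15.7) = 1.086.

γ ≈ 1.09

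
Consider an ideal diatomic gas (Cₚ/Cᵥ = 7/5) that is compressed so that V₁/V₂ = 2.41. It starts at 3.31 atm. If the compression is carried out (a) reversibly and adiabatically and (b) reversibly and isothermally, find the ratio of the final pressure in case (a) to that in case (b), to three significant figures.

P_adiabatic / P_isothermal ≈ 1.42

Isothermal: P_b = P₁(V₁/V₂) = 3.31×2.41.
Adiabatic: P_a = P₁(V₁/V₂)^γ = 3.31×2.41^(7/5).
P_a/P_b = (V₁/V₂)^(γ−1) = 2.41^(2/5) = 1.422.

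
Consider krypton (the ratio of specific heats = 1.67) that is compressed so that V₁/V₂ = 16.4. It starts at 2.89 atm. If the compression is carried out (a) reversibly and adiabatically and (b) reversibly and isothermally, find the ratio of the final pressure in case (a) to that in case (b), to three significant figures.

P_adiabatic / P_isothermal ≈ 6.52

Isothermal: P_b = P₁(V₁/V₂) = 2.89×16.4.
Adiabatic: P_a = P₁(V₁/V₂)^γ = 2.89×16.4^(1.67).
P_a/P_b = (V₁/V₂)^(γ−1) = 16.4^(0.67) = 6.515.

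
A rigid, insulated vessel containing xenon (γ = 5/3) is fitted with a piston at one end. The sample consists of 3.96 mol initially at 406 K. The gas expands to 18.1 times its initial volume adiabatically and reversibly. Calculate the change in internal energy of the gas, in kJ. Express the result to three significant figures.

For a reversible adiabat TV^(γ−1) is constant, so T₂ = T₁ (V₁/V₂)^(γ−1).
T₂ = 406 × (1/18.1)^(2/3) = 58.89 K.
Q = 0, so ΔU = W_on_gas = nCᵥΔT with Cᵥ = R/(γ−1) = 12.47 J/(mol·K).
ΔU = 3.96 × 12.47 × (58.89 − 406) = -17140 J.

ΔU ≈ -17.1 kJ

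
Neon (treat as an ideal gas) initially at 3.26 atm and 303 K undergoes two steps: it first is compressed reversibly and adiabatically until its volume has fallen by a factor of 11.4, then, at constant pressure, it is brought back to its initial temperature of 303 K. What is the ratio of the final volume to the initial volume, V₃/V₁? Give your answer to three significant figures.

V₃/V₁ ≈ 0.0173

For a monatomic ideal gas γ = 5/3.
Adiabatic step: V₂/V₁ = 0.08772; T₂ = T₁·11.4^(2/3) = 1535 K.
Isobaric step: V₃/V₂ = T₃/T₂ = 303/1535.
V₃/V₁ = (V₂/V₁)(V₃/V₂) = 0.08772 × (303/1535) = 0.01732.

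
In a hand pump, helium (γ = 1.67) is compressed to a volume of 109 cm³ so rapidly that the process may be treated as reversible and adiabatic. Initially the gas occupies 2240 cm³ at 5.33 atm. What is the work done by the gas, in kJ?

W ≈ -11.9 kJ

P₂ = P₁(V₁/V₂)^γ = 5.33×(2240/109)^(1.67) = 830.1 atm.
For a reversible adiabat, W_by_gas = (P₁V₁ − P₂V₂)/(γ−1).
W_by = (540100×0.00224 − 8.411×10^7×0.000109) / (0.67) = -11880 J.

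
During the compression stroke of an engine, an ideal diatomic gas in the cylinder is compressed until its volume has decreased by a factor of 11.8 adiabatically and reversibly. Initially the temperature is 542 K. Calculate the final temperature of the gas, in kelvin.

For a reversible adiabat TV^(γ−1) is constant, so T₂ = T₁ (V₁/V₂)^(γ−1).
For a diatomic ideal gas γ = 7/5, so γ−1 = 2/5.
T₂ = 542 × 11.8^(2/5) = 1455 K.

T₂ ≈ 1450 K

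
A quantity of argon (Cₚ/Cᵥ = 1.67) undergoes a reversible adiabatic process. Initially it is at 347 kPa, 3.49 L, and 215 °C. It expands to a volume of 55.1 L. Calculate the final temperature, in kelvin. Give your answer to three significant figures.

For a reversible adiabat TV^(γ−1) is constant, so T₂ = T₁ (V₁/V₂)^(γ−1).
T₁ = 215 °C = 488.1 K.
T₂ = 488.1 × (3.49/55.1)^(0.67) = 76.86 K.

T₂ ≈ 76.9 K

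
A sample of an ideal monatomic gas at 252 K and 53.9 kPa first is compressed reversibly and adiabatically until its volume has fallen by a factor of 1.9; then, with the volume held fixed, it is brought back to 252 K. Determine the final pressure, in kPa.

P₃ ≈ 102 kPa

For a monatomic ideal gas γ = 5/3.
Adiabatic step (PV^γ = const): P₂ = 53.9×1.9^(5/3) = 157.1 kPa; T₂ = 252×1.9^(2/3) = 386.6 K.
Isochoric: P₃ = P₂(T₃/T₂) = 157.1 × (252/386.6) = 102.4 kPa.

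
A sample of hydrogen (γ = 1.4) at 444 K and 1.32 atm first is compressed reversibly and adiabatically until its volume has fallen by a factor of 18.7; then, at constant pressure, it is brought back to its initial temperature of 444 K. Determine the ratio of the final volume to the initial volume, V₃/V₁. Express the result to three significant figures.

Adiabatic step: V₂/V₁ = 0.05348; T₂ = T₁·18.7^(0.4) = 1433 K.
Isobaric step: V₃/V₂ = T₃/T₂ = 444/1433.
V₃/V₁ = (V₂/V₁)(V₃/V₂) = 0.05348 × (444/1433) = 0.01657.

V₃/V₁ ≈ 0.0166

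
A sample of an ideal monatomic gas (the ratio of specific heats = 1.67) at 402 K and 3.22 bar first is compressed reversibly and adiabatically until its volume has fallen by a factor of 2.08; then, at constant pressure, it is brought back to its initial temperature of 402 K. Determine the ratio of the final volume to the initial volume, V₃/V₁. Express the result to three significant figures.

V₃/V₁ ≈ 0.294

Adiabatic step: V₂/V₁ = 0.4808; T₂ = T₁·2.08^(0.67) = 656.6 K.
Isobaric step: V₃/V₂ = T₃/T₂ = 402/656.6.
V₃/V₁ = (V₂/V₁)(V₃/V₂) = 0.4808 × (402/656.6) = 0.2943.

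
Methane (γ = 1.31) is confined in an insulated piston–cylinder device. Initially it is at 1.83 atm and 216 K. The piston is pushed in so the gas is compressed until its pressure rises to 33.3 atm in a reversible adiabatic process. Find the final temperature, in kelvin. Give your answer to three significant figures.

T₂ ≈ 429 K

Along an adiabat T P^((1−γ)/γ) is constant, so T₂ = T₁ (P₂/P₁)^((γ−1)/γ).
T₂ = 216 × (33.3/1.83)^(0.237) = 429.2 K.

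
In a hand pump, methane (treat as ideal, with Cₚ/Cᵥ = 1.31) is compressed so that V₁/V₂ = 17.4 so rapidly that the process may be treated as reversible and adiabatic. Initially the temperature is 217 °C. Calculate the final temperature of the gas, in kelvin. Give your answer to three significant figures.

T₂ ≈ 1190 K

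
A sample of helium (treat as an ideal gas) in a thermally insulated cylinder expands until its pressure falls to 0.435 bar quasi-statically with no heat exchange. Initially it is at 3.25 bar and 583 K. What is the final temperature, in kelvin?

T₂ ≈ 261 K

Along an adiabat T P^((1−γ)/γ) is constant, so T₂ = T₁ (P₂/P₁)^((γ−1)/γ).
For a monatomic ideal gas γ = 5/3, so (γ−1)/γ = 2/5.
T₂ = 583 × (0.435/3.25)^(2/5) = 260.8 K.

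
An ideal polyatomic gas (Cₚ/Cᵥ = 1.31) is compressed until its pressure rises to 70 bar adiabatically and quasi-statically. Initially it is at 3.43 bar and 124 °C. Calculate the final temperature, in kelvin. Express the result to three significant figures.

Along an adiabat T P^((1−γ)/γ) is constant, so T₂ = T₁ (P₂/P₁)^((γ−1)/γ).
T₁ = 124 °C = 397.1 K.
T₂ = 397.1 × (70/3.43)^(0.237) = 810.8 K.

T₂ ≈ 811 K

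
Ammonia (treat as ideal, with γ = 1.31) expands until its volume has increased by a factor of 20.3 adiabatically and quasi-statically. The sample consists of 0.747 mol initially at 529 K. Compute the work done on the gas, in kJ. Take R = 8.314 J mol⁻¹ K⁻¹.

W ≈ -6.43 kJ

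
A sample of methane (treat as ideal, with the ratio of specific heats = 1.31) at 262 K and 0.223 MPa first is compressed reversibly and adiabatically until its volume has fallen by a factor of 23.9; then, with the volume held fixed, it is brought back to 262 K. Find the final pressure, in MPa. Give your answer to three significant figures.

P₃ ≈ 5.33 MPa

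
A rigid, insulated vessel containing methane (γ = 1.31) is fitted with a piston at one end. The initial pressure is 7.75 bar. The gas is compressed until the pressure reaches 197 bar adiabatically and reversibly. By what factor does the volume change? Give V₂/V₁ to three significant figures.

From PV^γ = const, V₂/V₁ = (P₁/P₂)^(1/γ).
V₂/V₁ = (7.75/197)^(0.763) = 0.0846.

V₂/V₁ ≈ 0.0846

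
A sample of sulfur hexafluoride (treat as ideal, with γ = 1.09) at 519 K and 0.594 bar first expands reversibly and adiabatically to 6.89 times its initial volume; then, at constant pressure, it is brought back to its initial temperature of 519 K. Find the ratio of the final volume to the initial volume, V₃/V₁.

Adiabatic step: V₂/V₁ = 6.89; T₂ = T₁·(1/6.89)^(0.09) = 436.2 K.
Isobaric step: V₃/V₂ = T₃/T₂ = 519/436.2.
V₃/V₁ = (V₂/V₁)(V₃/V₂) = 6.89 × (519/436.2) = 8.197.

V₃/V₁ ≈ 8.20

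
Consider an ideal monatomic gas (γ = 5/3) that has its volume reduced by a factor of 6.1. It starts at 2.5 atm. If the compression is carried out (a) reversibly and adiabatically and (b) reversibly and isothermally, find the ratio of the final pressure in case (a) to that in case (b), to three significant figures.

Isothermal: P_b = P₁(V₁/V₂) = 2.5×6.1.
Adiabatic: P_a = P₁(V₁/V₂)^γ = 2.5×6.1^(5/3).
P_a/P_b = (V₁/V₂)^(γ−1) = 6.1^(2/3) = 3.339.

P_adiabatic / P_isothermal ≈ 3.34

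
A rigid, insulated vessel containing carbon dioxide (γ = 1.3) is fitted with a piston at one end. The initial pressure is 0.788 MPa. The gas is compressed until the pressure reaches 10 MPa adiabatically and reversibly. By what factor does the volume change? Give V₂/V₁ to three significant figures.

From PV^γ = const, V₂/V₁ = (P₁/P₂)^(1/γ).
V₂/V₁ = (0.788/10)^(0.769) = 0.1416.

V₂/V₁ ≈ 0.142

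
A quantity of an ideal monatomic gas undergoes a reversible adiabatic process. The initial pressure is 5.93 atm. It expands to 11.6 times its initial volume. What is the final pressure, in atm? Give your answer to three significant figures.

Since PV^γ is constant along a reversible adiabat, P₂ = P₁ (V₁/V₂)^γ.
For a monatomic ideal gas γ = 5/3.
P₂ = 5.93 × (1/11.6)^(5/3) = 0.09976 atm.

P₂ ≈ 0.0998 atm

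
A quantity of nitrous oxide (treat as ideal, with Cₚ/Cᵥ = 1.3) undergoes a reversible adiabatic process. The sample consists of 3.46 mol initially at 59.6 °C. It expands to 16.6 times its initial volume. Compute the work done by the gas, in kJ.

W ≈ 18.2 kJ

Adiabatic: T₁V₁^(γ−1) = T₂V₂^(γ−1) ⇒ T₂ = T₁ (V₁/V₂)^(γ−1).
T₁ = 59.6 °C = 332.8 K.
T₂ = 332.8 × (1/16.6)^(0.3) = 143.2 K.
Q = 0, so ΔU = W_on_gas = nCᵥΔT with Cᵥ = R/(γ−1) = 27.71 J/(mol·K).
ΔU = 3.46 × 27.71 × (143.2 − 332.8) = -18170 J.
Work done by the gas = −ΔU = 18170 J.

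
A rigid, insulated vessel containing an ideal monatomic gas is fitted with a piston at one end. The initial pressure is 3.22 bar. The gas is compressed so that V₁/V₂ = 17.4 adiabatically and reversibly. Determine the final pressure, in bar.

P₂ ≈ 376 bar

Since PV^γ is constant along a reversible adiabat, P₂ = P₁ (V₁/V₂)^γ.
For a monatomic ideal gas γ = 5/3.
P₂ = 3.22 × 17.4^(5/3) = 376.2 bar.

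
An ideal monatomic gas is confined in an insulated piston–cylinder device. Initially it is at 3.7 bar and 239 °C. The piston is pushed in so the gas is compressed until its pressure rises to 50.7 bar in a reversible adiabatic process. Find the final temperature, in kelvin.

T₂ ≈ 1460 K

Along an adiabat T P^((1−γ)/γ) is constant, so T₂ = T₁ (P₂/P₁)^((γ−1)/γ).
For a monatomic ideal gas γ = 5/3, so (γ−1)/γ = 2/5.
T₁ = 239 °C = 512.1 K.
T₂ = 512.1 × (50.7/3.7)^(2/5) = 1459 K.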